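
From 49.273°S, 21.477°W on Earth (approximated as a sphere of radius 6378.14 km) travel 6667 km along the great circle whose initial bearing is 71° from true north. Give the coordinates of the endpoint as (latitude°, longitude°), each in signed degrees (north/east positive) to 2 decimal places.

-11.33°, 35.05°

Angular distance δ = d/R = 6667/6378.14 = 1.04529 rad; initial bearing θ = 1.2392 rad.
sin φ₂ = sin φ₁ cos δ + cos φ₁ sin δ cos θ = (-0.7578)(0.5017) + (0.6525)(0.8651)(0.3256) = -0.1964, so φ₂ = -11.33°.
Δλ = atan2(sin θ sin δ cos φ₁, cos δ − sin φ₁ sin φ₂) = atan2(0.5337, 0.3528) = 56.531°.
λ₂ = -21.477° + 56.531° = 35.05°.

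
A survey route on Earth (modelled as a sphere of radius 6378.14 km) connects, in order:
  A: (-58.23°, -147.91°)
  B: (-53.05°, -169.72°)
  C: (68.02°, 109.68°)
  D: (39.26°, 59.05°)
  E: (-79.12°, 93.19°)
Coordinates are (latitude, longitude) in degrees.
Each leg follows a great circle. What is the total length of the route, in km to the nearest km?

Leg A→B: central angle 0.2318 rad, distance 1478.3 km.
Leg B→C: central angle 2.3523 rad, distance 15003.1 km.
Leg C→D: central angle 0.6909 rad, distance 4406.7 km.
Leg D→E: central angle 2.0950 rad, distance 13362.1 km.
Total: 1478.3 + 15003.1 + 4406.7 + 13362.1 ≈ 34250 km.

34250 km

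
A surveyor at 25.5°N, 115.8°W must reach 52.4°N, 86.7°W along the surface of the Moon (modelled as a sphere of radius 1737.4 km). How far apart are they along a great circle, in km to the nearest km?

Let φ₁ = 0.4451 rad, φ₂ = 0.9146 rad, and Δλ = 0.5079 rad.
cos c = sin φ₁ sin φ₂ + cos φ₁ cos φ₂ cos Δλ = (0.4305)(0.7923) + (0.9026)(0.6101)(0.8738) = 0.82228,
so c = arccos(0.82228) = 0.60539 rad.
Distance = R·c = 1737.4 × 0.6054 ≈ 1052 km.

1052 km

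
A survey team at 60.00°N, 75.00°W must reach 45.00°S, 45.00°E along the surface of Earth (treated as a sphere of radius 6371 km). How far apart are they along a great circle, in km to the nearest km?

Let φ₁ = 1.0472 rad, φ₂ = -0.7854 rad, and Δλ = 2.0944 rad.
Haversine: a = sin²(Δφ/2) + cos φ₁ cos φ₂ sin²(Δλ/2) = 0.6294 + (0.5000)(0.7071)(0.7500) = 0.89457.
Central angle c = 2·arcsin(√a) = 2.48022 rad.
Distance = R·c = 6371 × 2.4802 ≈ 15801 km.

15801 km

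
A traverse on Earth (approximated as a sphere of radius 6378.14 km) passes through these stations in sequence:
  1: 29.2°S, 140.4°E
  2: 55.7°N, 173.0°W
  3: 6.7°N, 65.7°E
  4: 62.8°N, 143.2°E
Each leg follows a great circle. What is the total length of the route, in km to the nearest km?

30422 km

Leg 1→2: central angle 1.6359 rad, distance 10433.8 km.
Leg 2→3: central angle 1.7664 rad, distance 11266.5 km.
Leg 3→4: central angle 1.3674 rad, distance 8721.3 km.
Total: 10433.8 + 11266.5 + 8721.3 ≈ 30422 km.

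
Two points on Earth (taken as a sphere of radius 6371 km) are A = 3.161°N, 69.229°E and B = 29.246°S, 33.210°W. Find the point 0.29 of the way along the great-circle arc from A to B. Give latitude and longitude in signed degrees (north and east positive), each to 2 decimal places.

-11.18°, 43.09°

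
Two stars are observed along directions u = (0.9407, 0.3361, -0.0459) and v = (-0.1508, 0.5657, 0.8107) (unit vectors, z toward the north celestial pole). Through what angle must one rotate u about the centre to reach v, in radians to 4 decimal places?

u·v = 0.0111; |u| = 1.0000, |v| = 1.0000.
cos θ = (u·v)/(|u||v|) = 0.0111, so θ = 1.5597 rad.

1.5597 rad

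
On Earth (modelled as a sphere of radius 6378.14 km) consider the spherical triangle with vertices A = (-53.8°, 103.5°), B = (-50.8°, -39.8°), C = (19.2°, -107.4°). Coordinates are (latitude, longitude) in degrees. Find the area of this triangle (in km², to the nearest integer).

66678484 km²

Side lengths (central angles): a = 1.5982, b = 2.4098, c = 1.2387 rad; semiperimeter s = 2.6233.
By l'Huilier's theorem, tan(E/4) = √[tan(s/2) tan((s−a)/2) tan((s−b)/2) tan((s−c)/2)], giving spherical excess E = 1.6391 rad.
Area = E·R² = 1.6391 × (6378.14)² ≈ 66678484 km².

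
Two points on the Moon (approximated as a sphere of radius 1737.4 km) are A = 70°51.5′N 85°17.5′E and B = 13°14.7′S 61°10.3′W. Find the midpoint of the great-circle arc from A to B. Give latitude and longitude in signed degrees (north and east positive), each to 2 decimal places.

44.70°, -46.66°

The central angle between A and B is δ = 2.0743 rad.
With f = 0.5, the slerp weights are sin((1−f)δ)/sin δ = 0.9829 and sin(fδ)/sin δ = 0.9829.
Weighted sum of the unit vectors: (0.9829)·(0.0269,0.3268,0.9447) + (0.9829)·(0.4694,-0.8528,-0.2291) = (0.4878, -0.5170, 0.7034).
Converting back: φ = atan2(z, √(x²+y²)) = 44.70°, λ = atan2(y, x) = -46.66°.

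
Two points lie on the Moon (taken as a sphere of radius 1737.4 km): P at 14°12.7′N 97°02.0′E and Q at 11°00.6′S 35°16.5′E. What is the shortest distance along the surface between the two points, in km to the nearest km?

2008 km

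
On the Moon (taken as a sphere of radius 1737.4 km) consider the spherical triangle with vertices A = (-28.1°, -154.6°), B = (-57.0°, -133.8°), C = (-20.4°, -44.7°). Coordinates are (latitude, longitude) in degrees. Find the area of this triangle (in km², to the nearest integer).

1038264 km²

Side lengths (central angles): a = 1.2657, b = 1.6883, c = 0.5658 rad; semiperimeter s = 1.7599.
By l'Huilier's theorem, tan(E/4) = √[tan(s/2) tan((s−a)/2) tan((s−b)/2) tan((s−c)/2)], giving spherical excess E = 0.3440 rad.
Area = E·R² = 0.3440 × (1737.4)² ≈ 1038264 km².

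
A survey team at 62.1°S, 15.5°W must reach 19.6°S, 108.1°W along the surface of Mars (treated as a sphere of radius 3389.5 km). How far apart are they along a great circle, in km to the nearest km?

In radians: φ₁ = -1.0838, φ₂ = -0.3421, Δλ = -92.600° = -1.6162 rad.
cos c = sin φ₁ sin φ₂ + cos φ₁ cos φ₂ cos Δλ = (-0.8838)(-0.3355) + (0.4679)(0.9421)(-0.0454) = 0.27646,
so c = arccos(0.27646) = 1.29068 rad.
Distance = R·c = 3389.5 × 1.2907 ≈ 4375 km.

4375 km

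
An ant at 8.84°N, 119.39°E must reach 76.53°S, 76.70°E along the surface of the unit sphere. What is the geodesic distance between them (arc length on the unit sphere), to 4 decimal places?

1.5511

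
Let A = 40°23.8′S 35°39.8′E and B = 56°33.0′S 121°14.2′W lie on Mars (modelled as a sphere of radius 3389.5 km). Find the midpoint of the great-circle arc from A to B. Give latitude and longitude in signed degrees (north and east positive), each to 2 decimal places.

-77.30°, -4.69°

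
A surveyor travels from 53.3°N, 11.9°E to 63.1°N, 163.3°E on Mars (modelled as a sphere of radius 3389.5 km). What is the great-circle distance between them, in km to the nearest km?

3636 km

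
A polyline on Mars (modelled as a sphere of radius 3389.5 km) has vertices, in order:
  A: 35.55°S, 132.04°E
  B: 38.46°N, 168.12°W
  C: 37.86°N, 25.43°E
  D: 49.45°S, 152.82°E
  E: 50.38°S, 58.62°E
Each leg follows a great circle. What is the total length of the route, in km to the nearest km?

Leg A→B: central angle 1.6123 rad, distance 5465.0 km.
Leg B→C: central angle 1.7919 rad, distance 6073.6 km.
Leg C→D: central angle 2.4623 rad, distance 8346.0 km.
Leg D→E: central angle 0.9825 rad, distance 3330.2 km.
Total: 5465.0 + 6073.6 + 8346.0 + 3330.2 ≈ 23215 km.

23215 km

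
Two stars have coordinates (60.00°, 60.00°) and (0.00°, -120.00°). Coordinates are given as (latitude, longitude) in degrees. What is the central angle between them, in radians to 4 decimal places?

2.0944 rad

With latitudes φ₁ = 60.000°, φ₂ = 0.000° and longitude difference Δλ = -180.000°:
Haversine: a = sin²(Δφ/2) + cos φ₁ cos φ₂ sin²(Δλ/2) = 0.2500 + (0.5000)(1.0000)(1.0000) = 0.75000.
Central angle c = 2·arcsin(√a) = 2.09440 rad.
So the angular separation is 2.0944 rad.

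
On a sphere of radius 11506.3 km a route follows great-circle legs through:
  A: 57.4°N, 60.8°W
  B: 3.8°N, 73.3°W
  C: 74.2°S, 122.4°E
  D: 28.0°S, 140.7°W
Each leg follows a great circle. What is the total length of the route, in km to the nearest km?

Leg A→B: central angle 0.9512 rad, distance 10945.2 km.
Leg B→C: central angle 1.9021 rad, distance 21886.6 km.
Leg C→D: central angle 1.1342 rad, distance 13050.5 km.
Total: 10945.2 + 21886.6 + 13050.5 ≈ 45882 km.

45882 km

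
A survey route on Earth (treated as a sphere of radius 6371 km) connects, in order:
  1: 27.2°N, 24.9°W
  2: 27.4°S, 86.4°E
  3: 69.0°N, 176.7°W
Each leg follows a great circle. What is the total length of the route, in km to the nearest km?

26432 km

Leg 1→2: central angle 2.0912 rad, distance 13322.8 km.
Leg 2→3: central angle 2.0577 rad, distance 13109.4 km.
Total: 13322.8 + 13109.4 ≈ 26432 km.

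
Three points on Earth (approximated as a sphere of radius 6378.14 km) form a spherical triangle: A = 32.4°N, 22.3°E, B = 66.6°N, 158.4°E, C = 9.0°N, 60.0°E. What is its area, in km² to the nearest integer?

24270807 km²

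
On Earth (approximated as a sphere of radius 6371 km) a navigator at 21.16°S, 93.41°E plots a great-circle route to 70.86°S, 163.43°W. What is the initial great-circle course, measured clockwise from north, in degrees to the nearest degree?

161°

Δλ = 103.160° = 1.8005 rad.
y = sin Δλ · cos φ₂ = (0.9737)(0.3279) = 0.3193
x = cos φ₁ sin φ₂ − sin φ₁ cos φ₂ cos Δλ = (0.9326)(-0.9447) − (-0.3610)(0.3279)(-0.2277) = -0.9080
θ = atan2(y, x) = 160.63°, so the bearing is 161°.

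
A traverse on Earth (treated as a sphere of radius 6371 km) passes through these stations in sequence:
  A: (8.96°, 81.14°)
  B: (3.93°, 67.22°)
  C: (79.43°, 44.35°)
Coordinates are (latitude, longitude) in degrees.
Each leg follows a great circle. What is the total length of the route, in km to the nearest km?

10126 km

Leg A→B: central angle 0.2568 rad, distance 1636.1 km.
Leg B→C: central angle 1.3326 rad, distance 8489.7 km.
Total: 1636.1 + 8489.7 ≈ 10126 km.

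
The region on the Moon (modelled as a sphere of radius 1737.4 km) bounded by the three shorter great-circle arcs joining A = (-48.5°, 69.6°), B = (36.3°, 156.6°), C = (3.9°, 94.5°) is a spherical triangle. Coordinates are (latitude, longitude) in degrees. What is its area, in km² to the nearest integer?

Side lengths (central angles): a = 1.1412, b = 0.9900, c = 1.9992 rad; semiperimeter s = 2.0652.
By l'Huilier's theorem, tan(E/4) = √[tan(s/2) tan((s−a)/2) tan((s−b)/2) tan((s−c)/2)], giving spherical excess E = 0.5097 rad.
Area = E·R² = 0.5097 × (1737.4)² ≈ 1538432 km².

1538432 km²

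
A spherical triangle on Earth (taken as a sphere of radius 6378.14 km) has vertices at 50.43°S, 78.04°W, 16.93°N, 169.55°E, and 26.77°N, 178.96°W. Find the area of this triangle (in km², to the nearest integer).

Side lengths (central angles): a = 0.2530, b = 2.0431, c = 2.0452 rad; semiperimeter s = 2.1706.
By l'Huilier's theorem, tan(E/4) = √[tan(s/2) tan((s−a)/2) tan((s−b)/2) tan((s−c)/2)], giving spherical excess E = 0.4148 rad.
Area = E·R² = 0.4148 × (6378.14)² ≈ 16873302 km².

16873302 km²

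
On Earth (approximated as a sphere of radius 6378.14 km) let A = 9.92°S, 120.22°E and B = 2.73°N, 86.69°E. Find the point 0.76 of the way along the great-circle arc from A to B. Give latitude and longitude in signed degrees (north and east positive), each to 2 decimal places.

Central angle δ = 0.6232 rad. Interpolating on the sphere with fraction f = 0.76:
P = [sin((1−f)δ)·A + sin(fδ)·B] / sin δ = 0.2553·A + 0.7815·B in Cartesian coordinates,
giving P = (-0.0815, 0.9966, -0.0068), i.e. latitude -0.39°, longitude 94.68°.

-0.39°, 94.68°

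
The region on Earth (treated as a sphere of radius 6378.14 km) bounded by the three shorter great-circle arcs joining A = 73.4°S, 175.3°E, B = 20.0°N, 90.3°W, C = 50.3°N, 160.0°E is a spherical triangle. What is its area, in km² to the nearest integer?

Side lengths (central angles): a = 1.5099, b = 2.1668, c = 1.9266 rad; semiperimeter s = 2.8017.
By l'Huilier's theorem, tan(E/4) = √[tan(s/2) tan((s−a)/2) tan((s−b)/2) tan((s−c)/2)], giving spherical excess E = 2.7510 rad.
Area = E·R² = 2.7510 × (6378.14)² ≈ 111911621 km².

111911621 km²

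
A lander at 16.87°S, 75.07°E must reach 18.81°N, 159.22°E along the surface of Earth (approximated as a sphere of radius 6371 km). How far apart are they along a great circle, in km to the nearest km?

In radians: φ₁ = -0.2944, φ₂ = 0.3283, Δλ = 84.150° = 1.4687 rad.
Haversine: a = sin²(Δφ/2) + cos φ₁ cos φ₂ sin²(Δλ/2) = 0.0939 + (0.9570)(0.9466)(0.4490) = 0.50062.
Central angle c = 2·arcsin(√a) = 1.57204 rad.
Distance = R·c = 6371 × 1.5720 ≈ 10015 km.

10015 km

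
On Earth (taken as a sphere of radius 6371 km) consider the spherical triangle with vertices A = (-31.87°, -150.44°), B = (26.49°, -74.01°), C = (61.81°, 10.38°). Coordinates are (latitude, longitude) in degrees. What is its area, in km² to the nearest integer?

49286946 km²

Side lengths (central angles): a = 1.1214, b = 2.5760, c = 1.6280 rad; semiperimeter s = 2.6627.
By l'Huilier's theorem, tan(E/4) = √[tan(s/2) tan((s−a)/2) tan((s−b)/2) tan((s−c)/2)], giving spherical excess E = 1.2143 rad.
Area = E·R² = 1.2143 × (6371)² ≈ 49286946 km².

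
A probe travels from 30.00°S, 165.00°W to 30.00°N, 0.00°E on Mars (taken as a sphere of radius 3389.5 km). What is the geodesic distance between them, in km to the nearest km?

In radians: φ₁ = -0.5236, φ₂ = 0.5236, Δλ = 165.000° = 2.8798 rad.
Haversine: a = sin²(Δφ/2) + cos φ₁ cos φ₂ sin²(Δλ/2) = 0.2500 + (0.8660)(0.8660)(0.9830) = 0.98722.
Central angle c = 2·arcsin(√a) = 2.91503 rad.
Distance = R·c = 3389.5 × 2.9150 ≈ 9880 km.

9880 km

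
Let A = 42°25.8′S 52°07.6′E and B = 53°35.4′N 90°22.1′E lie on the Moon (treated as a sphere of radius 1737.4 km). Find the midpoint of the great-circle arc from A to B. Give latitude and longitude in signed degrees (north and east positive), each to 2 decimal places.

The central angle between A and B is δ = 1.7710 rad.
With f = 0.5, the slerp weights are sin((1−f)δ)/sin δ = 0.7900 and sin(fδ)/sin δ = 0.7900.
Weighted sum of the unit vectors: (0.7900)·(0.4531,0.5826,-0.6747) + (0.7900)·(-0.0038,0.5935,0.8048) = (0.3550, 0.9292, 0.1028).
Converting back: φ = atan2(z, √(x²+y²)) = 5.90°, λ = atan2(y, x) = 69.09°.

5.90°, 69.09°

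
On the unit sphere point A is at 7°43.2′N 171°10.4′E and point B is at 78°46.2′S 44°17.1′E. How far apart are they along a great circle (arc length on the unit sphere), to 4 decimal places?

1.8210

Let φ₁ = 0.1347 rad, φ₂ = -1.3748 rad, and Δλ = -2.2146 rad.
Haversine: a = sin²(Δφ/2) + cos φ₁ cos φ₂ sin²(Δλ/2) = 0.4694 + (0.9909)(0.1947)(0.8001) = 0.62380.
Central angle c = 2·arcsin(√a) = 1.82100 rad.
On the unit sphere the arc length equals the central angle: 1.8210.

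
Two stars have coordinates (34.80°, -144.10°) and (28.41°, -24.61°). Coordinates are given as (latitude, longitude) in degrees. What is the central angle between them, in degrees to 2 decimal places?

94.82°

With latitudes φ₁ = 34.800°, φ₂ = 28.410° and longitude difference Δλ = 119.490°:
Haversine: a = sin²(Δφ/2) + cos φ₁ cos φ₂ sin²(Δλ/2) = 0.0031 + (0.8211)(0.8796)(0.7461) = 0.54201.
Central angle c = 2·arcsin(√a) = 1.65491 rad.
So the angular separation is 94.82°.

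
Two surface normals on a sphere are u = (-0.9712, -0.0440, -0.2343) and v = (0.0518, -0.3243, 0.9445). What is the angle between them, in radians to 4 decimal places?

u·v = -0.2573; |u| = 1.0000, |v| = 1.0000.
cos θ = (u·v)/(|u||v|) = -0.2573, so θ = 1.8311 rad.

1.8311 rad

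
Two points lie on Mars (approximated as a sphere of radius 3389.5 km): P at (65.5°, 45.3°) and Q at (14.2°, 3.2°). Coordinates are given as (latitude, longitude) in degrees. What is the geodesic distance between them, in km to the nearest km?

3465 km

Let φ₁ = 1.1432 rad, φ₂ = 0.2478 rad, and Δλ = -0.7348 rad.
cos c = sin φ₁ sin φ₂ + cos φ₁ cos φ₂ cos Δλ = (0.9100)(0.2453) + (0.4147)(0.9694)(0.7420) = 0.52151,
so c = arccos(0.52151) = 1.02218 rad.
Distance = R·c = 3389.5 × 1.0222 ≈ 3465 km.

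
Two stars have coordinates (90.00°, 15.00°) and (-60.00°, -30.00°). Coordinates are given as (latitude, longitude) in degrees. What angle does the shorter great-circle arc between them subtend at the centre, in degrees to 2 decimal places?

With latitudes φ₁ = 90.000°, φ₂ = -60.000° and longitude difference Δλ = -45.000°:
Haversine: a = sin²(Δφ/2) + cos φ₁ cos φ₂ sin²(Δλ/2) = 0.9330 + (0.0000)(0.5000)(0.1464) = 0.93301.
Central angle c = 2·arcsin(√a) = 2.61799 rad.
So the angular separation is 150.00°.

150.00°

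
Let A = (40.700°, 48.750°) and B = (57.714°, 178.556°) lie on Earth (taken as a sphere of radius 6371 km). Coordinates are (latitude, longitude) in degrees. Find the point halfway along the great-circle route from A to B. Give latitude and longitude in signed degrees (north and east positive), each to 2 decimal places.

The central angle between A and B is δ = 1.2744 rad.
With f = 0.5, the slerp weights are sin((1−f)δ)/sin δ = 0.6221 and sin(fδ)/sin δ = 0.6221.
Weighted sum of the unit vectors: (0.6221)·(0.4999,0.5700,0.6521) + (0.6221)·(-0.5340,0.0135,0.8454) = (-0.0212, 0.3630, 0.9316).
Converting back: φ = atan2(z, √(x²+y²)) = 68.68°, λ = atan2(y, x) = 93.35°.

68.68°, 93.35°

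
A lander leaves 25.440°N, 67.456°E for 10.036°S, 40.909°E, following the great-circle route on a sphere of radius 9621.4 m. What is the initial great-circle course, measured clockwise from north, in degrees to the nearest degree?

With φ₁ = 0.4440, φ₂ = -0.1752, Δλ = -0.4633 rad, the forward-azimuth formula gives
θ = atan2( sin Δλ cos φ₂ , cos φ₁ sin φ₂ − sin φ₁ cos φ₂ cos Δλ ) = atan2(-0.4401, -0.5358) = -140.60°.
Adding 360° brings this into [0°, 360°): 219°.

219°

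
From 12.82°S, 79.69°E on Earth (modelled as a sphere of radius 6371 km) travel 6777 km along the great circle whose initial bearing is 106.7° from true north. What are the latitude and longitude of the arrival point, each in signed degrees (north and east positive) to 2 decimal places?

-20.65°, 143.17°

Angular distance δ = d/R = 6777/6371 = 1.06373 rad; initial bearing θ = 1.8623 rad.
sin φ₂ = sin φ₁ cos δ + cos φ₁ sin δ cos θ = (-0.2219)(0.4856) + (0.9751)(0.8742)(-0.2874) = -0.3527, so φ₂ = -20.65°.
Δλ = atan2(sin θ sin δ cos φ₁, cos δ − sin φ₁ sin φ₂) = atan2(0.8164, 0.4074) = 63.483°.
λ₂ = 79.690° + 63.483° = 143.17°.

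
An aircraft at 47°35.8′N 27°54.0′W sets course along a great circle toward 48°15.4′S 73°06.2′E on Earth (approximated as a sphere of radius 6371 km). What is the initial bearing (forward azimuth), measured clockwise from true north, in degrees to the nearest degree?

122°

Δλ = 101.003° = 1.7628 rad.
y = sin Δλ · cos φ₂ = (0.9816)(0.6658) = 0.6536
x = cos φ₁ sin φ₂ − sin φ₁ cos φ₂ cos Δλ = (0.6743)(-0.7461) − (0.7384)(0.6658)(-0.1909) = -0.4093
θ = atan2(y, x) = 122.06°, so the bearing is 122°.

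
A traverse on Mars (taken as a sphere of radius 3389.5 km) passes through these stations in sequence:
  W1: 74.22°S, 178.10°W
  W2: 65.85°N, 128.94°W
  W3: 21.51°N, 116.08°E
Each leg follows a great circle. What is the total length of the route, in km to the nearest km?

Leg W1→W2: central angle 2.5070 rad, distance 8497.6 km.
Leg W2→W3: central angle 1.3961 rad, distance 4732.0 km.
Total: 8497.6 + 4732.0 ≈ 13230 km.

13230 km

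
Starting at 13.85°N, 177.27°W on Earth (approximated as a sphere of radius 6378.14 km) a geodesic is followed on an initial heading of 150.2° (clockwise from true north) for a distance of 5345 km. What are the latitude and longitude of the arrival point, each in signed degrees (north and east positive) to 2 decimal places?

-27.78°, -152.59°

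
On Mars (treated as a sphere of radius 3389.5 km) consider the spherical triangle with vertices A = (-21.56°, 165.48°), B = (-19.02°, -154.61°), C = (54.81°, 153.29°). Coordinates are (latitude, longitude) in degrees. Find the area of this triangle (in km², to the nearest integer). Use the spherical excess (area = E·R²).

Side lengths (central angles): a = 1.5024, b = 1.3453, c = 0.6531 rad; semiperimeter s = 1.7504.
By l'Huilier's theorem, tan(E/4) = √[tan(s/2) tan((s−a)/2) tan((s−b)/2) tan((s−c)/2)], giving spherical excess E = 0.5443 rad.
Area = E·R² = 0.5443 × (3389.5)² ≈ 6252743 km².

6252743 km²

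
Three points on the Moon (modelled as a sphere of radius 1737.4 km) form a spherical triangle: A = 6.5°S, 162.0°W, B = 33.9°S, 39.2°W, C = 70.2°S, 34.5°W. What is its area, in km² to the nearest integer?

Side lengths (central angles): a = 0.6351, b = 1.6693, c = 1.9645 rad; semiperimeter s = 2.1345.
By l'Huilier's theorem, tan(E/4) = √[tan(s/2) tan((s−a)/2) tan((s−b)/2) tan((s−c)/2)], giving spherical excess E = 0.7305 rad.
Area = E·R² = 0.7305 × (1737.4)² ≈ 2204925 km².

2204925 km²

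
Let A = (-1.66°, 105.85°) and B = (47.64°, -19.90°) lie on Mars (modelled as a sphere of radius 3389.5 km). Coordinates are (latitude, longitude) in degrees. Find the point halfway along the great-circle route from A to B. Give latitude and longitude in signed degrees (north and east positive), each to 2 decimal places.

The central angle between A and B is δ = 1.9986 rad.
With f = 0.5, the slerp weights are sin((1−f)δ)/sin δ = 0.9244 and sin(fδ)/sin δ = 0.9244.
Weighted sum of the unit vectors: (0.9244)·(-0.2730,0.9616,-0.0290) + (0.9244)·(0.6336,-0.2293,0.7389) = (0.3333, 0.6769, 0.6563).
Converting back: φ = atan2(z, √(x²+y²)) = 41.02°, λ = atan2(y, x) = 63.78°.

41.02°, 63.78°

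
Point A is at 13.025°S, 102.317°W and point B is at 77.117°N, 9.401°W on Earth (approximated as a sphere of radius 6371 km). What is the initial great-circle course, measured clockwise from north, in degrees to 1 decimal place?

Δλ = 92.916° = 1.6217 rad.
y = sin Δλ · cos φ₂ = (0.9987)(0.2230) = 0.2227
x = cos φ₁ sin φ₂ − sin φ₁ cos φ₂ cos Δλ = (0.9743)(0.9748) − (-0.2254)(0.2230)(-0.0509) = 0.9472
θ = atan2(y, x) = 13.23°, so the bearing is 13.2°.

13.2°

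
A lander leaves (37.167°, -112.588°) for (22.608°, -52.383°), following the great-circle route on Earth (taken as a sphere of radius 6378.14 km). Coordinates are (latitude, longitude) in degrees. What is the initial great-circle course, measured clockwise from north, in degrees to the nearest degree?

88°

With φ₁ = 0.6487, φ₂ = 0.3946, Δλ = 1.0508 rad, the forward-azimuth formula gives
θ = atan2( sin Δλ cos φ₂ , cos φ₁ sin φ₂ − sin φ₁ cos φ₂ cos Δλ ) = atan2(0.8011, 0.0292) = 87.91°.
So the initial bearing is 88°.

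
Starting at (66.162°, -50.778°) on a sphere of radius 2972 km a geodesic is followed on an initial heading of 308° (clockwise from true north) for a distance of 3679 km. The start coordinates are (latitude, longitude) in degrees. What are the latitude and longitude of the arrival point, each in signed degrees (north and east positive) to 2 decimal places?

Angular distance δ = d/R = 3679/2972 = 1.23789 rad; initial bearing θ = 5.3756 rad.
sin φ₂ = sin φ₁ cos δ + cos φ₁ sin δ cos θ = (0.9147)(0.3268) + (0.4042)(0.9451)(0.6157) = 0.5341, so φ₂ = 32.28°.
Δλ = atan2(sin θ sin δ cos φ₁, cos δ − sin φ₁ sin φ₂) = atan2(-0.3010, -0.1617) = -118.249°.
λ₂ = -50.778° − 118.249° = -169.03°.

32.28°, -169.03°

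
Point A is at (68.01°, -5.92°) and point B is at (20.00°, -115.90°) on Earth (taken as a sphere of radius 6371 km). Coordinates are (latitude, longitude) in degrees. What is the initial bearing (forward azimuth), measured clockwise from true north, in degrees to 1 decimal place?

295.7°

With φ₁ = 1.1870, φ₂ = 0.3491, Δλ = -1.9195 rad, the forward-azimuth formula gives
θ = atan2( sin Δλ cos φ₂ , cos φ₁ sin φ₂ − sin φ₁ cos φ₂ cos Δλ ) = atan2(-0.8831, 0.4258) = -64.26°.
Adding 360° brings this into [0°, 360°): 295.7°.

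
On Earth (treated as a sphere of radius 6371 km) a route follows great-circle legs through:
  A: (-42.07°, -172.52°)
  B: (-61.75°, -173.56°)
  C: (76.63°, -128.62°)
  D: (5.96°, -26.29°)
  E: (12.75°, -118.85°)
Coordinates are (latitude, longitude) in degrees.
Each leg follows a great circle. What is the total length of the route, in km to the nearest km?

37707 km

Leg A→B: central angle 0.3437 rad, distance 2189.4 km.
Leg B→C: central angle 2.4647 rad, distance 15702.8 km.
Leg C→D: central angle 1.5189 rad, distance 9676.7 km.
Leg D→E: central angle 1.5912 rad, distance 10137.6 km.
Total: 2189.4 + 15702.8 + 9676.7 + 10137.6 ≈ 37707 km.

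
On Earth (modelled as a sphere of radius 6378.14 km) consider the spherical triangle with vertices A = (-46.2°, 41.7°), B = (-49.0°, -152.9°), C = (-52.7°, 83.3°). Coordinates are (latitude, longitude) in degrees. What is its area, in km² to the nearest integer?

12171583 km²

Side lengths (central angles): a = 1.1819, b = 0.4783, c = 1.4653 rad; semiperimeter s = 1.5627.
By l'Huilier's theorem, tan(E/4) = √[tan(s/2) tan((s−a)/2) tan((s−b)/2) tan((s−c)/2)], giving spherical excess E = 0.2992 rad.
Area = E·R² = 0.2992 × (6378.14)² ≈ 12171583 km².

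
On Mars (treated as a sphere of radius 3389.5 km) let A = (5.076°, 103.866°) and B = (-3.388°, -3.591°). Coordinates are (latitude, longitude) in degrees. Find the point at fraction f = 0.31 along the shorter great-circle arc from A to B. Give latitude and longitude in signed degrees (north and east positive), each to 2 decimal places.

The central angle between A and B is δ = 1.8792 rad.
With f = 0.31, the slerp weights are sin((1−f)δ)/sin δ = 1.0103 and sin(fδ)/sin δ = 0.5774.
Weighted sum of the unit vectors: (1.0103)·(-0.2387,0.9671,0.0885) + (0.5774)·(0.9963,-0.0625,-0.0591) = (0.3341, 0.9409, 0.0553).
Converting back: φ = atan2(z, √(x²+y²)) = 3.17°, λ = atan2(y, x) = 70.45°.

3.17°, 70.45°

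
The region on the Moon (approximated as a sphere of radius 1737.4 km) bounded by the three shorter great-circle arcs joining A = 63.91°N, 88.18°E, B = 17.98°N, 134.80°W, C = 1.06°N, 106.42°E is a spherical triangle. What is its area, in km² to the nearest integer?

4161935 km²

Side lengths (central angles): a = 2.0400, b = 1.1216, c = 1.5996 rad; semiperimeter s = 2.3806.
By l'Huilier's theorem, tan(E/4) = √[tan(s/2) tan((s−a)/2) tan((s−b)/2) tan((s−c)/2)], giving spherical excess E = 1.3788 rad.
Area = E·R² = 1.3788 × (1737.4)² ≈ 4161935 km².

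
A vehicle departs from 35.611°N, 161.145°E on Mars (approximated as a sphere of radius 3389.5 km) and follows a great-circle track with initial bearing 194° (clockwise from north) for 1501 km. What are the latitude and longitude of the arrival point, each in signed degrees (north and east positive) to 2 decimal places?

10.84°, 155.09°

Angular distance δ = d/R = 1501/3389.5 = 0.44284 rad; initial bearing θ = 3.3859 rad.
sin φ₂ = sin φ₁ cos δ + cos φ₁ sin δ cos θ = (0.5823)(0.9035) + (0.8130)(0.4285)(-0.9703) = 0.1881, so φ₂ = 10.84°.
Δλ = atan2(sin θ sin δ cos φ₁, cos δ − sin φ₁ sin φ₂) = atan2(-0.0843, 0.7940) = -6.059°.
λ₂ = 161.145° − 6.059° = 155.09°.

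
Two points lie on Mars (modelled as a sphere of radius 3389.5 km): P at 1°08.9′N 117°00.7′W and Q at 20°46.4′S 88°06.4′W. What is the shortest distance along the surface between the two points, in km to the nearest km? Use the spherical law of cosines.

In radians: φ₁ = 0.0200, φ₂ = -0.3626, Δλ = 28.905° = 0.5045 rad.
cos c = sin φ₁ sin φ₂ + cos φ₁ cos φ₂ cos Δλ = (0.0200)(-0.3547) + (0.9998)(0.9350)(0.8754) = 0.81124,
so c = arccos(0.81124) = 0.62453 rad.
Distance = R·c = 3389.5 × 0.6245 ≈ 2117 km.

2117 km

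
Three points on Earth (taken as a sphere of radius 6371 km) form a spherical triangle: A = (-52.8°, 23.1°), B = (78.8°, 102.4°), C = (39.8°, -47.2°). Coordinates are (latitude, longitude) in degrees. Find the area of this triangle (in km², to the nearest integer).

78690994 km²

Side lengths (central angles): a = 1.0481, b = 1.9319, c = 2.4334 rad; semiperimeter s = 2.7067.
By l'Huilier's theorem, tan(E/4) = √[tan(s/2) tan((s−a)/2) tan((s−b)/2) tan((s−c)/2)], giving spherical excess E = 1.9387 rad.
Area = E·R² = 1.9387 × (6371)² ≈ 78690994 km².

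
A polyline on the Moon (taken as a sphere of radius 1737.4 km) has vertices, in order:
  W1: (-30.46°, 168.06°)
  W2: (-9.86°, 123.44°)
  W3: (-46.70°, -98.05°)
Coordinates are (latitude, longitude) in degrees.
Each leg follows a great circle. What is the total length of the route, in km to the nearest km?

4812 km

Leg W1→W2: central angle 0.8075 rad, distance 1403.0 km.
Leg W2→W3: central angle 1.9622 rad, distance 3409.2 km.
Total: 1403.0 + 3409.2 ≈ 4812 km.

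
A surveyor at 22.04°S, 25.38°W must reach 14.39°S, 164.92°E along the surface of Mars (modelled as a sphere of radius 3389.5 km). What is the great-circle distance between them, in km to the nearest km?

8412 km

With latitudes φ₁ = -22.040°, φ₂ = -14.390° and longitude difference Δλ = -169.700°:
Haversine: a = sin²(Δφ/2) + cos φ₁ cos φ₂ sin²(Δλ/2) = 0.0045 + (0.9269)(0.9686)(0.9919) = 0.89506.
Central angle c = 2·arcsin(√a) = 2.48179 rad.
Distance = R·c = 3389.5 × 2.4818 ≈ 8412 km.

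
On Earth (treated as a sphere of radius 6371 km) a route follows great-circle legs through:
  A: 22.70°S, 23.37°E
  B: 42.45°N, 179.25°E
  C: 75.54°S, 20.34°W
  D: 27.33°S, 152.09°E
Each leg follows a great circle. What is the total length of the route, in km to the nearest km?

41662 km

Leg A→B: central angle 2.6503 rad, distance 16885.3 km.
Leg B→C: central angle 2.5448 rad, distance 16213.0 km.
Leg C→D: central angle 1.3442 rad, distance 8563.8 km.
Total: 16885.3 + 16213.0 + 8563.8 ≈ 41662 km.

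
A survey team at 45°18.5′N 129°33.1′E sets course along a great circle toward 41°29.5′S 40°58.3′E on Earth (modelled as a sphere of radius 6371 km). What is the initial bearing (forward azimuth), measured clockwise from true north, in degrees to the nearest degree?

Δλ = -88.580° = -1.5460 rad.
y = sin Δλ · cos φ₂ = (-0.9997)(0.7491) = -0.7488
x = cos φ₁ sin φ₂ − sin φ₁ cos φ₂ cos Δλ = (0.7033)(-0.6625) − (0.7109)(0.7491)(0.0248) = -0.4791
θ = atan2(y, x) = -122.61°; adding 360° gives 237°.

237°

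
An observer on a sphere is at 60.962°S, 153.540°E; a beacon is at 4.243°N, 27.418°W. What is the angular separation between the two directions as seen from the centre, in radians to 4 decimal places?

In radians: φ₁ = -1.0640, φ₂ = 0.0741, Δλ = 179.042° = 3.1249 rad.
Haversine: a = sin²(Δφ/2) + cos φ₁ cos φ₂ sin²(Δλ/2) = 0.2903 + (0.4854)(0.9973)(0.9999) = 0.77434.
Central angle c = 2·arcsin(√a) = 2.15158 rad.
So the angular separation is 2.1516 rad.

2.1516 rad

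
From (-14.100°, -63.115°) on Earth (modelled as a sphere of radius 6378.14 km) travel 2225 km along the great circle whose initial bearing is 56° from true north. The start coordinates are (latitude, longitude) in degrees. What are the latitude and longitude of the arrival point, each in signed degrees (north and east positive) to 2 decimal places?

Angular distance δ = d/R = 2225/6378.14 = 0.34885 rad; initial bearing θ = 0.9774 rad.
sin φ₂ = sin φ₁ cos δ + cos φ₁ sin δ cos θ = (-0.2436)(0.9398) + (0.9699)(0.3418)(0.5592) = -0.0436, so φ₂ = -2.50°.
Δλ = atan2(sin θ sin δ cos φ₁, cos δ − sin φ₁ sin φ₂) = atan2(0.2748, 0.9292) = 16.478°.
λ₂ = -63.115° + 16.478° = -46.64°.

-2.50°, -46.64°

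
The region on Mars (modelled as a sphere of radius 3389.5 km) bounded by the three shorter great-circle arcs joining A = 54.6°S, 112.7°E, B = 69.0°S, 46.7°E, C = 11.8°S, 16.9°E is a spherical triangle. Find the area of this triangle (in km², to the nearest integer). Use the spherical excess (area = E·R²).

Side lengths (central angles): a = 1.0526, b = 1.4612, c = 0.5634 rad; semiperimeter s = 1.5386.
By l'Huilier's theorem, tan(E/4) = √[tan(s/2) tan((s−a)/2) tan((s−b)/2) tan((s−c)/2)], giving spherical excess E = 0.2804 rad.
Area = E·R² = 0.2804 × (3389.5)² ≈ 3221448 km².

3221448 km²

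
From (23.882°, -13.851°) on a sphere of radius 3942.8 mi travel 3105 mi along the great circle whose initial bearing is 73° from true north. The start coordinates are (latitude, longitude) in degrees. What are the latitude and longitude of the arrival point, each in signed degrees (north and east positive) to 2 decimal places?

28.37°, 36.51°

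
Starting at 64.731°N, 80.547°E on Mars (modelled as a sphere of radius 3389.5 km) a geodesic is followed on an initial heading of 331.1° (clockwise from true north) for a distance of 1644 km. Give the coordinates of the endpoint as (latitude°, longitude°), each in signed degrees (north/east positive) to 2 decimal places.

Angular distance δ = d/R = 1644/3389.5 = 0.48503 rad; initial bearing θ = 5.7788 rad.
sin φ₂ = sin φ₁ cos δ + cos φ₁ sin δ cos θ = (0.9043)(0.8847) + (0.4269)(0.4662)(0.8755) = 0.9742, so φ₂ = 76.97°.
Δλ = atan2(sin θ sin δ cos φ₁, cos δ − sin φ₁ sin φ₂) = atan2(-0.0962, 0.0036) = -87.834°.
λ₂ = 80.547° − 87.834° = -7.29°.

76.97°, -7.29°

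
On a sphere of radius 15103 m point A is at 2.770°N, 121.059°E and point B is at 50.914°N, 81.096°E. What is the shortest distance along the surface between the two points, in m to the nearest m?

15461 m

In radians: φ₁ = 0.0483, φ₂ = 0.8886, Δλ = -39.963° = -0.6975 rad.
cos c = sin φ₁ sin φ₂ + cos φ₁ cos φ₂ cos Δλ = (0.0483)(0.7762) + (0.9988)(0.6305)(0.7665) = 0.52019,
so c = arccos(0.52019) = 1.02372 rad.
Distance = R·c = 15103 × 1.0237 ≈ 15461 m.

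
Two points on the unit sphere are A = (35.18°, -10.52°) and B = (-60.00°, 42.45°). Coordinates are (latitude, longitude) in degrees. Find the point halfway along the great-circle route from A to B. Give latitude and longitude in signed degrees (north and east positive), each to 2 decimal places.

The central angle between A and B is δ = 1.8264 rad.
With f = 0.5, the slerp weights are sin((1−f)δ)/sin δ = 0.8180 and sin(fδ)/sin δ = 0.8180.
Weighted sum of the unit vectors: (0.8180)·(0.8036,-0.1492,0.5761) + (0.8180)·(0.3689,0.3375,-0.8660) = (0.9592, 0.1540, -0.2371).
Converting back: φ = atan2(z, √(x²+y²)) = -13.72°, λ = atan2(y, x) = 9.12°.

-13.72°, 9.12°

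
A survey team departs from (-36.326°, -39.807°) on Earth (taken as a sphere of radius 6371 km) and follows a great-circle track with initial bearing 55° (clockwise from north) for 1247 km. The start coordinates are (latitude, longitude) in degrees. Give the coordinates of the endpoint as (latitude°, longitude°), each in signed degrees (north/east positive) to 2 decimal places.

Angular distance δ = d/R = 1247/6371 = 0.19573 rad; initial bearing θ = 0.9599 rad.
sin φ₂ = sin φ₁ cos δ + cos φ₁ sin δ cos θ = (-0.5924)(0.9809) + (0.8057)(0.1945)(0.5736) = -0.4912, so φ₂ = -29.42°.
Δλ = atan2(sin θ sin δ cos φ₁, cos δ − sin φ₁ sin φ₂) = atan2(0.1284, 0.6899) = 10.538°.
λ₂ = -39.807° + 10.538° = -29.27°.

-29.42°, -29.27°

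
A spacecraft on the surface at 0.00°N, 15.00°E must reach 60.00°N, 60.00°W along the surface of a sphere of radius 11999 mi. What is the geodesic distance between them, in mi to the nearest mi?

With latitudes φ₁ = 0.000°, φ₂ = 60.000° and longitude difference Δλ = -75.000°:
Haversine: a = sin²(Δφ/2) + cos φ₁ cos φ₂ sin²(Δλ/2) = 0.2500 + (1.0000)(0.5000)(0.3706) = 0.43530.
Central angle c = 2·arcsin(√a) = 1.44102 rad.
Distance = R·c = 11999 × 1.4410 ≈ 17291 mi.

17291 mi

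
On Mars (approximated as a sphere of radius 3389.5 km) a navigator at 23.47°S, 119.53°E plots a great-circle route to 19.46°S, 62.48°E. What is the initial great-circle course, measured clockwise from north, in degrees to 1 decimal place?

262.7°

With φ₁ = -0.4096, φ₂ = -0.3396, Δλ = -0.9957 rad, the forward-azimuth formula gives
θ = atan2( sin Δλ cos φ₂ , cos φ₁ sin φ₂ − sin φ₁ cos φ₂ cos Δλ ) = atan2(-0.7912, -0.1013) = -97.30°.
Adding 360° brings this into [0°, 360°): 262.7°.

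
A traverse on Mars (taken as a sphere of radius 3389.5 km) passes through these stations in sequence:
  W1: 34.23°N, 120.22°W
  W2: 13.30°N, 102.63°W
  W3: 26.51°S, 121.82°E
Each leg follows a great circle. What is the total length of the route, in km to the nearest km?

Leg W1→W2: central angle 0.4592 rad, distance 1556.5 km.
Leg W2→W3: central angle 2.3809 rad, distance 8070.0 km.
Total: 1556.5 + 8070.0 ≈ 9627 km.

9627 km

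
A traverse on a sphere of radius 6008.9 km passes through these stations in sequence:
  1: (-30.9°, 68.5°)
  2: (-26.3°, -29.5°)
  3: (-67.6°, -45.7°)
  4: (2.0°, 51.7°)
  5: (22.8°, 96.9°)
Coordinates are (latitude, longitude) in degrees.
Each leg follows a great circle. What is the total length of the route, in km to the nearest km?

28180 km

Leg 1→2: central angle 1.4500 rad, distance 8713.1 km.
Leg 2→3: central angle 0.7411 rad, distance 4453.4 km.
Leg 3→4: central angle 1.6522 rad, distance 9927.9 km.
Leg 4→5: central angle 0.8464 rad, distance 5085.8 km.
Total: 8713.1 + 4453.4 + 9927.9 + 5085.8 ≈ 28180 km.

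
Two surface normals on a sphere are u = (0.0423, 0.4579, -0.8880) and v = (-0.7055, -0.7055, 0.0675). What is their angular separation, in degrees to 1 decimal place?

114.4°

u·v = -0.4128; |u| = 1.0000, |v| = 1.0000.
cos θ = (u·v)/(|u||v|) = -0.4128, so θ = 114.4°.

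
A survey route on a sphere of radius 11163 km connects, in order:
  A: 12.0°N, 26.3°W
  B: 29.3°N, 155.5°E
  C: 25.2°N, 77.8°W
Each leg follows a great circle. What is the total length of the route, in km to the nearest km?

47524 km

Leg A→B: central angle 2.4201 rad, distance 27016.0 km.
Leg B→C: central angle 1.8371 rad, distance 20507.9 km.
Total: 27016.0 + 20507.9 ≈ 47524 km.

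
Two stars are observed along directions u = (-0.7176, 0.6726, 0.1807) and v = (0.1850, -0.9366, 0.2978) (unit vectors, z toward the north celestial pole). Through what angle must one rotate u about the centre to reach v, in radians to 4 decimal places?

u·v = -0.7089; |u| = 1.0000, |v| = 1.0001.
cos θ = (u·v)/(|u||v|) = -0.7089, so θ = 2.3587 rad.

2.3587 rad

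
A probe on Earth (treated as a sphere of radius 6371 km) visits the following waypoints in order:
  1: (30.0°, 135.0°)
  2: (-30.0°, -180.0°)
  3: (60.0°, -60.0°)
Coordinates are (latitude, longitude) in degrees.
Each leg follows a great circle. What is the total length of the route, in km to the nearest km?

22709 km

Leg 1→2: central angle 1.2867 rad, distance 8197.3 km.
Leg 2→3: central angle 2.2777 rad, distance 14511.5 km.
Total: 8197.3 + 14511.5 ≈ 22709 km.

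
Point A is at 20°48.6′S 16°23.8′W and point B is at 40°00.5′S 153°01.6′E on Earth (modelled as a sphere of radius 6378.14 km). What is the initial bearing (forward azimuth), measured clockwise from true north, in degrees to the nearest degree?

171°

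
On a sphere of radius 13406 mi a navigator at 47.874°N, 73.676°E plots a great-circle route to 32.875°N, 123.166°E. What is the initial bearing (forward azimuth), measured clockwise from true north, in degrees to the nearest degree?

94°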